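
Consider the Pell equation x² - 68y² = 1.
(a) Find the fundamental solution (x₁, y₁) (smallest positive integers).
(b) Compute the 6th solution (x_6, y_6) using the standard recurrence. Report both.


Step 1: Find the fundamental solution (x₁, y₁) of x² - 68y² = 1.
  Expand √68 as a continued fraction. a₀ = ⌊√68⌋ = 8; iterate m_{k+1} = d_k·a_k − m_k, d_{k+1} = (68 − m_{k+1}²)/d_k, a_{k+1} = ⌊(a₀ + m_{k+1})/d_{k+1}⌋ (starting m₀ = 0, d₀ = 1), with convergents p_k = a_k·p_{k-1} + p_{k-2}, q_k = a_k·q_{k-1} + q_{k-2} (p₋₁ = 1, q₋₁ = 0):
  k = 0: a₀ = 8; p₀/q₀ = 8/1; p₀² − 68·q₀² = 64 − 68 = -4.
  k = 1: m = 8, d = 4, a = ⌊(8 + 8)/4⌋ = 4; p/q = (4·8 + 1)/(4·1 + 0) = 33/4; p² − 68·q² = 1089 − 1088 = 1.
  The first convergent with p² − 68·q² = 1 gives the fundamental solution (x₁, y₁) = (33, 4).
Step 2: Apply the recurrence (x_{n+1}, y_{n+1}) = (x₁x_n + 68y₁y_n, x₁y_n + y₁x_n) repeatedly.
  From (x_1, y_1) = (33, 4): x_2 = 33·33 + 68·4·4 = 2177; y_2 = 33·4 + 4·33 = 264.
  From (x_2, y_2) = (2177, 264): x_3 = 33·2177 + 68·4·264 = 143649; y_3 = 33·264 + 4·2177 = 17420.
  From (x_3, y_3) = (143649, 17420): x_4 = 33·143649 + 68·4·17420 = 9478657; y_4 = 33·17420 + 4·143649 = 1149456.
  From (x_4, y_4) = (9478657, 1149456): x_5 = 33·9478657 + 68·4·1149456 = 625447713; y_5 = 33·1149456 + 4·9478657 = 75846676.
  From (x_5, y_5) = (625447713, 75846676): x_6 = 33·625447713 + 68·4·75846676 = 41270070401; y_6 = 33·75846676 + 4·625447713 = 5004731160.
Step 3: Verify x_6² - 68·y_6² = 1703218710903496300801 - 1703218710903496300800 = 1 (should be 1). ✓

(x_1, y_1) = (33, 4); (x_6, y_6) = (41270070401, 5004731160).


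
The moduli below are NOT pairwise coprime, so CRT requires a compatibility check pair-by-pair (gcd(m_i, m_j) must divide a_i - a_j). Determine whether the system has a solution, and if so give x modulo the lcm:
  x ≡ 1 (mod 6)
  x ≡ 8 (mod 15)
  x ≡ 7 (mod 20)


Moduli 6, 15, 20 are not pairwise coprime, so CRT works modulo lcm(m_i) when all pairwise compatibility conditions hold.
Pairwise compatibility: gcd(m_i, m_j) must divide a_i - a_j for every pair.
Merge one congruence at a time:
  Start: x ≡ 1 (mod 6).
  Combine with x ≡ 8 (mod 15): gcd(6, 15) = 3, and 8 - 1 = 7 is NOT divisible by 3.
    ⇒ system is inconsistent (no integer solution).

No solution (the system is inconsistent).


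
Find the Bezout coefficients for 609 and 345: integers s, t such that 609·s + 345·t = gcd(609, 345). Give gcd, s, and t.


Euclidean algorithm on (609, 345) — divide until remainder is 0:
  609 = 1 · 345 + 264
  345 = 1 · 264 + 81
  264 = 3 · 81 + 21
  81 = 3 · 21 + 18
  21 = 1 · 18 + 3
  18 = 6 · 3 + 0
gcd(609, 345) = 3.
Track Bezout coefficients alongside the remainders: start with r₀ = 609 = a·1 + b·0 (s = 1, t = 0) and r₁ = 345 = a·0 + b·1 (s = 0, t = 1); each new remainder r_{k+1} = r_{k-1} − q_k·r_k inherits s_{k+1} = s_{k-1} − q_k·s_k, t_{k+1} = t_{k-1} − q_k·t_k, so r_k = a·s_k + b·t_k at every step:
  q = 1: r = 264, s = 1 − 1·0 = 1, t = 0 − 1·1 = -1  (check: 609·1 + 345·(-1) = 264)
  q = 1: r = 81, s = 0 − 1·1 = -1, t = 1 − 1·(-1) = 2  (check: 609·(-1) + 345·2 = 81)
  q = 3: r = 21, s = 1 − 3·(-1) = 4, t = -1 − 3·2 = -7  (check: 609·4 + 345·(-7) = 21)
  q = 3: r = 18, s = -1 − 3·4 = -13, t = 2 − 3·(-7) = 23  (check: 609·(-13) + 345·23 = 18)
  q = 1: r = 3, s = 4 − 1·(-13) = 17, t = -7 − 1·23 = -30  (check: 609·17 + 345·(-30) = 3)
The row with r = 3 (the gcd) gives the Bezout coefficients s = 17, t = -30.
Result: 609 · (17) + 345 · (-30) = 3.

gcd(609, 345) = 3; s = 17, t = -30 (check: 609·17 + 345·(-30) = 3).


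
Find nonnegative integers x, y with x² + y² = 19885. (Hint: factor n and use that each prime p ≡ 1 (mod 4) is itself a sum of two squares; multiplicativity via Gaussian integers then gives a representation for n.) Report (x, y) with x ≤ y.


Step 1: Factor n = 19885 = 5 · 41 · 97.
Step 2: Check the mod-4 condition on each prime factor: 5 ≡ 1 (mod 4), exponent 1; 41 ≡ 1 (mod 4), exponent 1; 97 ≡ 1 (mod 4), exponent 1.
All primes ≡ 3 (mod 4) appear to even exponent (or don't appear), so by the two-squares theorem n IS expressible as a sum of two squares.
Step 3: Build a representation. Here n = 5 · 41 · 97 is a product of primes ≡ 1 (mod 4). Each prime p ≡ 1 (mod 4) is itself a sum of two squares; find a² by testing p − a² for a perfect square:
  5: 5 − 1² = 4 = 2² ⇒ 5 = 1² + 2².
  41: 41 − 1² = 40, 41 − 2² = 37, 41 − 3² = 32, 41 − 4² = 25 = 5² ⇒ 41 = 4² + 5².
  97: 97 − 1² = 96, 97 − 2² = 93, 97 − 3² = 88, 97 − 4² = 81 = 9² ⇒ 97 = 4² + 9².
  Combine using the Brahmagupta–Fibonacci identity (a² + b²)(c² + d²) = (ac − bd)² + (ad + bc)² = (ac + bd)² + (ad − bc)²:
  5 · 41 = 205: from (1² + 2²)(4² + 5²), take (1·4 − 2·5, 1·5 + 2·4) = (4 − 10, 5 + 8) = (-6, 13); dropping signs (only squares matter) gives (6, 13); check 6² + 13² = 36 + 169 = 205 ✓.
  205 · 97 = 19885: from (6² + 13²)(4² + 9²), take (6·4 − 13·9, 6·9 + 13·4) = (24 − 117, 54 + 52) = (-93, 106); dropping signs (only squares matter) gives (93, 106); check 93² + 106² = 8649 + 11236 = 19885 ✓.
Step 4: Order so x ≤ y and verify: 93² + 106² = 8649 + 11236 = 19885 = n. ✓

n = 19885 = 93² + 106² (one valid representation with x ≤ y).


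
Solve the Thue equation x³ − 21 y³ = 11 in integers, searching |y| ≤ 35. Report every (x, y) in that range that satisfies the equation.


The equation is x³ - 21y³ = 11. For fixed y, x³ = 21·y³ + 11, so a solution requires the RHS to be a perfect cube.
Strategy: iterate y from -35 to 35, compute RHS = 21·y³ + 11, and check whether it is a (positive or negative) perfect cube.
Check small values of y:
  y = 0: RHS = 11 is not a perfect cube.
  y = 1: RHS = 32 is not a perfect cube.
  y = -1: RHS = -10 is not a perfect cube.
  y = 2: RHS = 179 is not a perfect cube.
  y = -2: RHS = -157 is not a perfect cube.
  y = 3: RHS = 578 is not a perfect cube.
  y = -3: RHS = -556 is not a perfect cube.
Continuing the search up to |y| = 35 finds no solutions either.
No (x, y) in the scanned range satisfies the equation.

No integer solutions with |y| ≤ 35.


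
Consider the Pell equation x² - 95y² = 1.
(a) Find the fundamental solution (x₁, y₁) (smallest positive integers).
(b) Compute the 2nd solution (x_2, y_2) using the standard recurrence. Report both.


Step 1: Find the fundamental solution (x₁, y₁) of x² - 95y² = 1.
  Expand √95 as a continued fraction. a₀ = ⌊√95⌋ = 9; iterate m_{k+1} = d_k·a_k − m_k, d_{k+1} = (95 − m_{k+1}²)/d_k, a_{k+1} = ⌊(a₀ + m_{k+1})/d_{k+1}⌋ (starting m₀ = 0, d₀ = 1), with convergents p_k = a_k·p_{k-1} + p_{k-2}, q_k = a_k·q_{k-1} + q_{k-2} (p₋₁ = 1, q₋₁ = 0):
  k = 0: a₀ = 9; p₀/q₀ = 9/1; p₀² − 95·q₀² = 81 − 95 = -14.
  k = 1: m = 9, d = 14, a = ⌊(9 + 9)/14⌋ = 1; p/q = (1·9 + 1)/(1·1 + 0) = 10/1; p² − 95·q² = 100 − 95 = 5.
  k = 2: m = 5, d = 5, a = ⌊(9 + 5)/5⌋ = 2; p/q = (2·10 + 9)/(2·1 + 1) = 29/3; p² − 95·q² = 841 − 855 = -14.
  k = 3: m = 5, d = 14, a = ⌊(9 + 5)/14⌋ = 1; p/q = (1·29 + 10)/(1·3 + 1) = 39/4; p² − 95·q² = 1521 − 1520 = 1.
  The first convergent with p² − 95·q² = 1 gives the fundamental solution (x₁, y₁) = (39, 4).
Step 2: Apply the recurrence (x_{n+1}, y_{n+1}) = (x₁x_n + 95y₁y_n, x₁y_n + y₁x_n) repeatedly.
  From (x_1, y_1) = (39, 4): x_2 = 39·39 + 95·4·4 = 3041; y_2 = 39·4 + 4·39 = 312.
Step 3: Verify x_2² - 95·y_2² = 9247681 - 9247680 = 1 (should be 1). ✓

(x_1, y_1) = (39, 4); (x_2, y_2) = (3041, 312).


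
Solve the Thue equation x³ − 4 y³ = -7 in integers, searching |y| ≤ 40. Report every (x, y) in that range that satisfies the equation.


The equation is x³ - 4y³ = -7. For fixed y, x³ = 4·y³ − 7, so a solution requires the RHS to be a perfect cube.
Strategy: iterate y from -40 to 40, compute RHS = 4·y³ − 7, and check whether it is a (positive or negative) perfect cube.
Check small values of y:
  y = 0: RHS = -7 is not a perfect cube.
  y = 1: RHS = -3 is not a perfect cube.
  y = -1: RHS = -11 is not a perfect cube.
  y = 2: RHS = 25 is not a perfect cube.
  y = -2: RHS = -39 is not a perfect cube.
  y = 3: RHS = 101 is not a perfect cube.
  y = -3: RHS = -115 is not a perfect cube.
Continuing the search up to |y| = 40 finds no solutions either.
No (x, y) in the scanned range satisfies the equation.

No integer solutions with |y| ≤ 40.


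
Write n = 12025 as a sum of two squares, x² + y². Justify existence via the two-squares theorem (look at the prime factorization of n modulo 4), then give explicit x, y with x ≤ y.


Step 1: Factor n = 12025 = 5^2 · 13 · 37.
Step 2: Check the mod-4 condition on each prime factor: 5 ≡ 1 (mod 4), exponent 2; 13 ≡ 1 (mod 4), exponent 1; 37 ≡ 1 (mod 4), exponent 1.
All primes ≡ 3 (mod 4) appear to even exponent (or don't appear), so by the two-squares theorem n IS expressible as a sum of two squares.
Step 3: Build a representation. Group n = k² · m with k = 5 and m = 13 · 37 = 481 (a product of primes ≡ 1 (mod 4)); a representation of m scales to one of n via (k·x)² + (k·y)² = k²(x² + y²). Each prime p ≡ 1 (mod 4) is itself a sum of two squares; find a² by testing p − a² for a perfect square:
  13: 13 − 1² = 12, 13 − 2² = 9 = 3² ⇒ 13 = 2² + 3².
  37: 37 − 1² = 36 = 6² ⇒ 37 = 1² + 6².
  Combine using the Brahmagupta–Fibonacci identity (a² + b²)(c² + d²) = (ac − bd)² + (ad + bc)² = (ac + bd)² + (ad − bc)²:
  13 · 37 = 481: from (2² + 3²)(1² + 6²), take (2·1 − 3·6, 2·6 + 3·1) = (2 − 18, 12 + 3) = (-16, 15); dropping signs (only squares matter) gives (16, 15); check 16² + 15² = 256 + 225 = 481 ✓.
  Scale by k = 5: (5·16, 5·15) = (80, 75).
Step 4: Order so x ≤ y and verify: 75² + 80² = 5625 + 6400 = 12025 = n. ✓

n = 12025 = 75² + 80² (one valid representation with x ≤ y).


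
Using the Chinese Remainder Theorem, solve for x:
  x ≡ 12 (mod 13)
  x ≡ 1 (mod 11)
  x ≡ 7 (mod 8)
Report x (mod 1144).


Moduli 13, 11, 8 are pairwise coprime; by CRT there is a unique solution modulo M = 13 · 11 · 8 = 1144.
Solve pairwise, accumulating the modulus:
  Start with x ≡ 12 (mod 13).
  Combine with x ≡ 1 (mod 11): since gcd(13, 11) = 1, we get a unique residue mod 143.
    Write x = 12 + 13·t and substitute into x ≡ 1 (mod 11): 13·t ≡ 1 − 12 = -11 (mod 11).
    Reduce coefficients mod 11: 2·t ≡ 0 (mod 11).
    The inverse of 2 mod 11 is 6 (since 2·6 = 12 = 1·11 + 1), so t ≡ 6·0 = 0 ≡ 0 (mod 11).
    Then x = 12 + 13·0 = 12, valid modulo lcm(13, 11) = 143: x ≡ 12 (mod 143).
  Combine with x ≡ 7 (mod 8): since gcd(143, 8) = 1, we get a unique residue mod 1144.
    Write x = 12 + 143·t and substitute into x ≡ 7 (mod 8): 143·t ≡ 7 − 12 = -5 (mod 8).
    Reduce coefficients mod 8: 7·t ≡ 3 (mod 8).
    The inverse of 7 mod 8 is 7 (since 7·7 = 49 = 6·8 + 1), so t ≡ 7·3 = 21 ≡ 5 (mod 8).
    Then x = 12 + 143·5 = 727, valid modulo lcm(143, 8) = 1144: x ≡ 727 (mod 1144).
Verify: 727 mod 13 = 12 ✓, 727 mod 11 = 1 ✓, 727 mod 8 = 7 ✓.

x ≡ 727 (mod 1144).


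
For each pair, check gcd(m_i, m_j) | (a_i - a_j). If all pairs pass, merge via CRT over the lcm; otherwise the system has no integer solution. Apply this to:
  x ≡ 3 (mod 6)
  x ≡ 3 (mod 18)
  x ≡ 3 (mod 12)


Moduli 6, 18, 12 are not pairwise coprime, so CRT works modulo lcm(m_i) when all pairwise compatibility conditions hold.
Pairwise compatibility: gcd(m_i, m_j) must divide a_i - a_j for every pair.
Merge one congruence at a time:
  Start: x ≡ 3 (mod 6).
  Combine with x ≡ 3 (mod 18): gcd(6, 18) = 6; 3 - 3 = 0, which IS divisible by 6, so compatible.
    Write x = 3 + 6·t and substitute into x ≡ 3 (mod 18): 6·t ≡ 3 − 3 = 0 (mod 18).
    Divide the congruence (and modulus) by g = 6: 1·t ≡ 0 (mod 3).
    So t ≡ 0 (mod 3).
    Then x = 3 + 6·0 = 3, valid modulo lcm(6, 18) = 18: x ≡ 3 (mod 18).
  Combine with x ≡ 3 (mod 12): gcd(18, 12) = 6; 3 - 3 = 0, which IS divisible by 6, so compatible.
    Write x = 3 + 18·t and substitute into x ≡ 3 (mod 12): 18·t ≡ 3 − 3 = 0 (mod 12).
    Divide the congruence (and modulus) by g = 6: 3·t ≡ 0 (mod 2).
    Reduce coefficients mod 2: 1·t ≡ 0 (mod 2).
    So t ≡ 0 (mod 2).
    Then x = 3 + 18·0 = 3, valid modulo lcm(18, 12) = 36: x ≡ 3 (mod 36).
Verify: 3 mod 6 = 3, 3 mod 18 = 3, 3 mod 12 = 3.

x ≡ 3 (mod 36).


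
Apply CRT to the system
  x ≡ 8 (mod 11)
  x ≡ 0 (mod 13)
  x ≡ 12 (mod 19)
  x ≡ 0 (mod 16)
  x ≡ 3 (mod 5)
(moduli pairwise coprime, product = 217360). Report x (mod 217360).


Product of moduli M = 11 · 13 · 19 · 16 · 5 = 217360.
Merge one congruence at a time:
  Start: x ≡ 8 (mod 11).
  Combine with x ≡ 0 (mod 13); new modulus lcm = 143.
    Write x = 8 + 11·t and substitute into x ≡ 0 (mod 13): 11·t ≡ 0 − 8 = -8 (mod 13).
    Reduce coefficients mod 13: 11·t ≡ 5 (mod 13).
    The inverse of 11 mod 13 is 6 (since 11·6 = 66 = 5·13 + 1), so t ≡ 6·5 = 30 ≡ 4 (mod 13).
    Then x = 8 + 11·4 = 52, valid modulo lcm(11, 13) = 143: x ≡ 52 (mod 143).
  Combine with x ≡ 12 (mod 19); new modulus lcm = 2717.
    Write x = 52 + 143·t and substitute into x ≡ 12 (mod 19): 143·t ≡ 12 − 52 = -40 (mod 19).
    Reduce coefficients mod 19: 10·t ≡ 17 (mod 19).
    The inverse of 10 mod 19 is 2 (since 10·2 = 20 = 1·19 + 1), so t ≡ 2·17 = 34 ≡ 15 (mod 19).
    Then x = 52 + 143·15 = 2197, valid modulo lcm(143, 19) = 2717: x ≡ 2197 (mod 2717).
  Combine with x ≡ 0 (mod 16); new modulus lcm = 43472.
    Write x = 2197 + 2717·t and substitute into x ≡ 0 (mod 16): 2717·t ≡ 0 − 2197 = -2197 (mod 16).
    Reduce coefficients mod 16: 13·t ≡ 11 (mod 16).
    The inverse of 13 mod 16 is 5 (since 13·5 = 65 = 4·16 + 1), so t ≡ 5·11 = 55 ≡ 7 (mod 16).
    Then x = 2197 + 2717·7 = 21216, valid modulo lcm(2717, 16) = 43472: x ≡ 21216 (mod 43472).
  Combine with x ≡ 3 (mod 5); new modulus lcm = 217360.
    Write x = 21216 + 43472·t and substitute into x ≡ 3 (mod 5): 43472·t ≡ 3 − 21216 = -21213 (mod 5).
    Reduce coefficients mod 5: 2·t ≡ 2 (mod 5).
    The inverse of 2 mod 5 is 3 (since 2·3 = 6 = 1·5 + 1), so t ≡ 3·2 = 6 ≡ 1 (mod 5).
    Then x = 21216 + 43472·1 = 64688, valid modulo lcm(43472, 5) = 217360: x ≡ 64688 (mod 217360).
Verify against each original: 64688 mod 11 = 8, 64688 mod 13 = 0, 64688 mod 19 = 12, 64688 mod 16 = 0, 64688 mod 5 = 3.

x ≡ 64688 (mod 217360).


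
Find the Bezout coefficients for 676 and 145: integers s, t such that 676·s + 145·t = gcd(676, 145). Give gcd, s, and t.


Euclidean algorithm on (676, 145) — divide until remainder is 0:
  676 = 4 · 145 + 96
  145 = 1 · 96 + 49
  96 = 1 · 49 + 47
  49 = 1 · 47 + 2
  47 = 23 · 2 + 1
  2 = 2 · 1 + 0
gcd(676, 145) = 1.
Track Bezout coefficients alongside the remainders: start with r₀ = 676 = a·1 + b·0 (s = 1, t = 0) and r₁ = 145 = a·0 + b·1 (s = 0, t = 1); each new remainder r_{k+1} = r_{k-1} − q_k·r_k inherits s_{k+1} = s_{k-1} − q_k·s_k, t_{k+1} = t_{k-1} − q_k·t_k, so r_k = a·s_k + b·t_k at every step:
  q = 4: r = 96, s = 1 − 4·0 = 1, t = 0 − 4·1 = -4  (check: 676·1 + 145·(-4) = 96)
  q = 1: r = 49, s = 0 − 1·1 = -1, t = 1 − 1·(-4) = 5  (check: 676·(-1) + 145·5 = 49)
  q = 1: r = 47, s = 1 − 1·(-1) = 2, t = -4 − 1·5 = -9  (check: 676·2 + 145·(-9) = 47)
  q = 1: r = 2, s = -1 − 1·2 = -3, t = 5 − 1·(-9) = 14  (check: 676·(-3) + 145·14 = 2)
  q = 23: r = 1, s = 2 − 23·(-3) = 71, t = -9 − 23·14 = -331  (check: 676·71 + 145·(-331) = 1)
The row with r = 1 (the gcd) gives the Bezout coefficients s = 71, t = -331.
Result: 676 · (71) + 145 · (-331) = 1.

gcd(676, 145) = 1; s = 71, t = -331 (check: 676·71 + 145·(-331) = 1).


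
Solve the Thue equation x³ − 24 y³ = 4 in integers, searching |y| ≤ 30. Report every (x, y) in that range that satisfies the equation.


The equation is x³ - 24y³ = 4. For fixed y, x³ = 24·y³ + 4, so a solution requires the RHS to be a perfect cube.
Strategy: iterate y from -30 to 30, compute RHS = 24·y³ + 4, and check whether it is a (positive or negative) perfect cube.
Check small values of y:
  y = 0: RHS = 4 is not a perfect cube.
  y = 1: RHS = 28 is not a perfect cube.
  y = -1: RHS = -20 is not a perfect cube.
  y = 2: RHS = 196 is not a perfect cube.
  y = -2: RHS = -188 is not a perfect cube.
  y = 3: RHS = 652 is not a perfect cube.
  y = -3: RHS = -644 is not a perfect cube.
Continuing the search up to |y| = 30 finds no solutions either.
No (x, y) in the scanned range satisfies the equation.

No integer solutions with |y| ≤ 30.


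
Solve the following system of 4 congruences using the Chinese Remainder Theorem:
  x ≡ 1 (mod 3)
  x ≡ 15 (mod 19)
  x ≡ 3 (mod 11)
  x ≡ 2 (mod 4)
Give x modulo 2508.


Product of moduli M = 3 · 19 · 11 · 4 = 2508.
Merge one congruence at a time:
  Start: x ≡ 1 (mod 3).
  Combine with x ≡ 15 (mod 19); new modulus lcm = 57.
    Write x = 1 + 3·t and substitute into x ≡ 15 (mod 19): 3·t ≡ 15 − 1 = 14 (mod 19).
    The inverse of 3 mod 19 is 13 (since 3·13 = 39 = 2·19 + 1), so t ≡ 13·14 = 182 ≡ 11 (mod 19).
    Then x = 1 + 3·11 = 34, valid modulo lcm(3, 19) = 57: x ≡ 34 (mod 57).
  Combine with x ≡ 3 (mod 11); new modulus lcm = 627.
    Write x = 34 + 57·t and substitute into x ≡ 3 (mod 11): 57·t ≡ 3 − 34 = -31 (mod 11).
    Reduce coefficients mod 11: 2·t ≡ 2 (mod 11).
    The inverse of 2 mod 11 is 6 (since 2·6 = 12 = 1·11 + 1), so t ≡ 6·2 = 12 ≡ 1 (mod 11).
    Then x = 34 + 57·1 = 91, valid modulo lcm(57, 11) = 627: x ≡ 91 (mod 627).
  Combine with x ≡ 2 (mod 4); new modulus lcm = 2508.
    Write x = 91 + 627·t and substitute into x ≡ 2 (mod 4): 627·t ≡ 2 − 91 = -89 (mod 4).
    Reduce coefficients mod 4: 3·t ≡ 3 (mod 4).
    The inverse of 3 mod 4 is 3 (since 3·3 = 9 = 2·4 + 1), so t ≡ 3·3 = 9 ≡ 1 (mod 4).
    Then x = 91 + 627·1 = 718, valid modulo lcm(627, 4) = 2508: x ≡ 718 (mod 2508).
Verify against each original: 718 mod 3 = 1, 718 mod 19 = 15, 718 mod 11 = 3, 718 mod 4 = 2.

x ≡ 718 (mod 2508).


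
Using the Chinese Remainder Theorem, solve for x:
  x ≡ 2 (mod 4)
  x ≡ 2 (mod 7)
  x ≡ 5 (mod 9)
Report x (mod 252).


Moduli 4, 7, 9 are pairwise coprime; by CRT there is a unique solution modulo M = 4 · 7 · 9 = 252.
Solve pairwise, accumulating the modulus:
  Start with x ≡ 2 (mod 4).
  Combine with x ≡ 2 (mod 7): since gcd(4, 7) = 1, we get a unique residue mod 28.
    Write x = 2 + 4·t and substitute into x ≡ 2 (mod 7): 4·t ≡ 2 − 2 = 0 (mod 7).
    The inverse of 4 mod 7 is 2 (since 4·2 = 8 = 1·7 + 1), so t ≡ 2·0 = 0 ≡ 0 (mod 7).
    Then x = 2 + 4·0 = 2, valid modulo lcm(4, 7) = 28: x ≡ 2 (mod 28).
  Combine with x ≡ 5 (mod 9): since gcd(28, 9) = 1, we get a unique residue mod 252.
    Write x = 2 + 28·t and substitute into x ≡ 5 (mod 9): 28·t ≡ 5 − 2 = 3 (mod 9).
    Reduce coefficients mod 9: 1·t ≡ 3 (mod 9).
    So t ≡ 3 (mod 9).
    Then x = 2 + 28·3 = 86, valid modulo lcm(28, 9) = 252: x ≡ 86 (mod 252).
Verify: 86 mod 4 = 2 ✓, 86 mod 7 = 2 ✓, 86 mod 9 = 5 ✓.

x ≡ 86 (mod 252).


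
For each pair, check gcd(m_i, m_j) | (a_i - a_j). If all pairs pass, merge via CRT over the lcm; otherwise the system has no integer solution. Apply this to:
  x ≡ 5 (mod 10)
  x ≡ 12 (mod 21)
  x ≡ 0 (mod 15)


Moduli 10, 21, 15 are not pairwise coprime, so CRT works modulo lcm(m_i) when all pairwise compatibility conditions hold.
Pairwise compatibility: gcd(m_i, m_j) must divide a_i - a_j for every pair.
Merge one congruence at a time:
  Start: x ≡ 5 (mod 10).
  Combine with x ≡ 12 (mod 21): gcd(10, 21) = 1; 12 - 5 = 7, which IS divisible by 1, so compatible.
    Write x = 5 + 10·t and substitute into x ≡ 12 (mod 21): 10·t ≡ 12 − 5 = 7 (mod 21).
    The inverse of 10 mod 21 is 19 (since 10·19 = 190 = 9·21 + 1), so t ≡ 19·7 = 133 ≡ 7 (mod 21).
    Then x = 5 + 10·7 = 75, valid modulo lcm(10, 21) = 210: x ≡ 75 (mod 210).
  Combine with x ≡ 0 (mod 15): gcd(210, 15) = 15; 0 - 75 = -75, which IS divisible by 15, so compatible.
    Write x = 75 + 210·t and substitute into x ≡ 0 (mod 15): 210·t ≡ 0 − 75 = -75 (mod 15).
    Divide the congruence (and modulus) by g = 15: 14·t ≡ -5 (mod 1).
    Modulo 1 every t works; take t = 0.
    Then x = 75 + 210·0 = 75, valid modulo lcm(210, 15) = 210: x ≡ 75 (mod 210).
Verify: 75 mod 10 = 5, 75 mod 21 = 12, 75 mod 15 = 0.

x ≡ 75 (mod 210).


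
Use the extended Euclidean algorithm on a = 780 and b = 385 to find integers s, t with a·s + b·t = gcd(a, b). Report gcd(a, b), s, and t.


Euclidean algorithm on (780, 385) — divide until remainder is 0:
  780 = 2 · 385 + 10
  385 = 38 · 10 + 5
  10 = 2 · 5 + 0
gcd(780, 385) = 5.
Track Bezout coefficients alongside the remainders: start with r₀ = 780 = a·1 + b·0 (s = 1, t = 0) and r₁ = 385 = a·0 + b·1 (s = 0, t = 1); each new remainder r_{k+1} = r_{k-1} − q_k·r_k inherits s_{k+1} = s_{k-1} − q_k·s_k, t_{k+1} = t_{k-1} − q_k·t_k, so r_k = a·s_k + b·t_k at every step:
  q = 2: r = 10, s = 1 − 2·0 = 1, t = 0 − 2·1 = -2  (check: 780·1 + 385·(-2) = 10)
  q = 38: r = 5, s = 0 − 38·1 = -38, t = 1 − 38·(-2) = 77  (check: 780·(-38) + 385·77 = 5)
The row with r = 5 (the gcd) gives the Bezout coefficients s = -38, t = 77.
Result: 780 · (-38) + 385 · (77) = 5.

gcd(780, 385) = 5; s = -38, t = 77 (check: 780·(-38) + 385·77 = 5).


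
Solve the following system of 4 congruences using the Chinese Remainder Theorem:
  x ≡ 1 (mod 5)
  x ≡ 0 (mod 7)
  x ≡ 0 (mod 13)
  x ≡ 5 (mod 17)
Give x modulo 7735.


Product of moduli M = 5 · 7 · 13 · 17 = 7735.
Merge one congruence at a time:
  Start: x ≡ 1 (mod 5).
  Combine with x ≡ 0 (mod 7); new modulus lcm = 35.
    Write x = 1 + 5·t and substitute into x ≡ 0 (mod 7): 5·t ≡ 0 − 1 = -1 (mod 7).
    Reduce coefficients mod 7: 5·t ≡ 6 (mod 7).
    The inverse of 5 mod 7 is 3 (since 5·3 = 15 = 2·7 + 1), so t ≡ 3·6 = 18 ≡ 4 (mod 7).
    Then x = 1 + 5·4 = 21, valid modulo lcm(5, 7) = 35: x ≡ 21 (mod 35).
  Combine with x ≡ 0 (mod 13); new modulus lcm = 455.
    Write x = 21 + 35·t and substitute into x ≡ 0 (mod 13): 35·t ≡ 0 − 21 = -21 (mod 13).
    Reduce coefficients mod 13: 9·t ≡ 5 (mod 13).
    The inverse of 9 mod 13 is 3 (since 9·3 = 27 = 2·13 + 1), so t ≡ 3·5 = 15 ≡ 2 (mod 13).
    Then x = 21 + 35·2 = 91, valid modulo lcm(35, 13) = 455: x ≡ 91 (mod 455).
  Combine with x ≡ 5 (mod 17); new modulus lcm = 7735.
    Write x = 91 + 455·t and substitute into x ≡ 5 (mod 17): 455·t ≡ 5 − 91 = -86 (mod 17).
    Reduce coefficients mod 17: 13·t ≡ 16 (mod 17).
    The inverse of 13 mod 17 is 4 (since 13·4 = 52 = 3·17 + 1), so t ≡ 4·16 = 64 ≡ 13 (mod 17).
    Then x = 91 + 455·13 = 6006, valid modulo lcm(455, 17) = 7735: x ≡ 6006 (mod 7735).
Verify against each original: 6006 mod 5 = 1, 6006 mod 7 = 0, 6006 mod 13 = 0, 6006 mod 17 = 5.

x ≡ 6006 (mod 7735).


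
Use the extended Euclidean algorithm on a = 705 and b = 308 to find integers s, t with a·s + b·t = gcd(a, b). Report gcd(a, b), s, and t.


Euclidean algorithm on (705, 308) — divide until remainder is 0:
  705 = 2 · 308 + 89
  308 = 3 · 89 + 41
  89 = 2 · 41 + 7
  41 = 5 · 7 + 6
  7 = 1 · 6 + 1
  6 = 6 · 1 + 0
gcd(705, 308) = 1.
Track Bezout coefficients alongside the remainders: start with r₀ = 705 = a·1 + b·0 (s = 1, t = 0) and r₁ = 308 = a·0 + b·1 (s = 0, t = 1); each new remainder r_{k+1} = r_{k-1} − q_k·r_k inherits s_{k+1} = s_{k-1} − q_k·s_k, t_{k+1} = t_{k-1} − q_k·t_k, so r_k = a·s_k + b·t_k at every step:
  q = 2: r = 89, s = 1 − 2·0 = 1, t = 0 − 2·1 = -2  (check: 705·1 + 308·(-2) = 89)
  q = 3: r = 41, s = 0 − 3·1 = -3, t = 1 − 3·(-2) = 7  (check: 705·(-3) + 308·7 = 41)
  q = 2: r = 7, s = 1 − 2·(-3) = 7, t = -2 − 2·7 = -16  (check: 705·7 + 308·(-16) = 7)
  q = 5: r = 6, s = -3 − 5·7 = -38, t = 7 − 5·(-16) = 87  (check: 705·(-38) + 308·87 = 6)
  q = 1: r = 1, s = 7 − 1·(-38) = 45, t = -16 − 1·87 = -103  (check: 705·45 + 308·(-103) = 1)
The row with r = 1 (the gcd) gives the Bezout coefficients s = 45, t = -103.
Result: 705 · (45) + 308 · (-103) = 1.

gcd(705, 308) = 1; s = 45, t = -103 (check: 705·45 + 308·(-103) = 1).


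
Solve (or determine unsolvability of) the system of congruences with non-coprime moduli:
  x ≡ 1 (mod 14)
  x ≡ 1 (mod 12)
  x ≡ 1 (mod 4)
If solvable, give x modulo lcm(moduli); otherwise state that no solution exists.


Moduli 14, 12, 4 are not pairwise coprime, so CRT works modulo lcm(m_i) when all pairwise compatibility conditions hold.
Pairwise compatibility: gcd(m_i, m_j) must divide a_i - a_j for every pair.
Merge one congruence at a time:
  Start: x ≡ 1 (mod 14).
  Combine with x ≡ 1 (mod 12): gcd(14, 12) = 2; 1 - 1 = 0, which IS divisible by 2, so compatible.
    Write x = 1 + 14·t and substitute into x ≡ 1 (mod 12): 14·t ≡ 1 − 1 = 0 (mod 12).
    Divide the congruence (and modulus) by g = 2: 7·t ≡ 0 (mod 6).
    Reduce coefficients mod 6: 1·t ≡ 0 (mod 6).
    So t ≡ 0 (mod 6).
    Then x = 1 + 14·0 = 1, valid modulo lcm(14, 12) = 84: x ≡ 1 (mod 84).
  Combine with x ≡ 1 (mod 4): gcd(84, 4) = 4; 1 - 1 = 0, which IS divisible by 4, so compatible.
    Write x = 1 + 84·t and substitute into x ≡ 1 (mod 4): 84·t ≡ 1 − 1 = 0 (mod 4).
    Divide the congruence (and modulus) by g = 4: 21·t ≡ 0 (mod 1).
    Modulo 1 every t works; take t = 0.
    Then x = 1 + 84·0 = 1, valid modulo lcm(84, 4) = 84: x ≡ 1 (mod 84).
Verify: 1 mod 14 = 1, 1 mod 12 = 1, 1 mod 4 = 1.

x ≡ 1 (mod 84).


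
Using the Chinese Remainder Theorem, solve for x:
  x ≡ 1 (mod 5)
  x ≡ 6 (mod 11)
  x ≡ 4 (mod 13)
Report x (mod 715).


Moduli 5, 11, 13 are pairwise coprime; by CRT there is a unique solution modulo M = 5 · 11 · 13 = 715.
Solve pairwise, accumulating the modulus:
  Start with x ≡ 1 (mod 5).
  Combine with x ≡ 6 (mod 11): since gcd(5, 11) = 1, we get a unique residue mod 55.
    Write x = 1 + 5·t and substitute into x ≡ 6 (mod 11): 5·t ≡ 6 − 1 = 5 (mod 11).
    The inverse of 5 mod 11 is 9 (since 5·9 = 45 = 4·11 + 1), so t ≡ 9·5 = 45 ≡ 1 (mod 11).
    Then x = 1 + 5·1 = 6, valid modulo lcm(5, 11) = 55: x ≡ 6 (mod 55).
  Combine with x ≡ 4 (mod 13): since gcd(55, 13) = 1, we get a unique residue mod 715.
    Write x = 6 + 55·t and substitute into x ≡ 4 (mod 13): 55·t ≡ 4 − 6 = -2 (mod 13).
    Reduce coefficients mod 13: 3·t ≡ 11 (mod 13).
    The inverse of 3 mod 13 is 9 (since 3·9 = 27 = 2·13 + 1), so t ≡ 9·11 = 99 ≡ 8 (mod 13).
    Then x = 6 + 55·8 = 446, valid modulo lcm(55, 13) = 715: x ≡ 446 (mod 715).
Verify: 446 mod 5 = 1 ✓, 446 mod 11 = 6 ✓, 446 mod 13 = 4 ✓.

x ≡ 446 (mod 715).


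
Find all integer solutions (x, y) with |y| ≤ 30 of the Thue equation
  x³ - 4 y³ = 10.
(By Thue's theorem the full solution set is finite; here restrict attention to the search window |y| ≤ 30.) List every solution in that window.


The equation is x³ - 4y³ = 10. For fixed y, x³ = 4·y³ + 10, so a solution requires the RHS to be a perfect cube.
Strategy: iterate y from -30 to 30, compute RHS = 4·y³ + 10, and check whether it is a (positive or negative) perfect cube.
Check small values of y:
  y = 0: RHS = 10 is not a perfect cube.
  y = 1: RHS = 14 is not a perfect cube.
  y = -1: RHS = 6 is not a perfect cube.
  y = 2: RHS = 42 is not a perfect cube.
  y = -2: RHS = -22 is not a perfect cube.
  y = 3: RHS = 118 is not a perfect cube.
  y = -3: RHS = -98 is not a perfect cube.
Continuing the search up to |y| = 30 finds no solutions either.
No (x, y) in the scanned range satisfies the equation.

No integer solutions with |y| ≤ 30.


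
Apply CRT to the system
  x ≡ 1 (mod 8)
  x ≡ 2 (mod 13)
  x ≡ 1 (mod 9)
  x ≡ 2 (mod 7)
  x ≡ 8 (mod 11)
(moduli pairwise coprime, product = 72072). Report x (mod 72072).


Product of moduli M = 8 · 13 · 9 · 7 · 11 = 72072.
Merge one congruence at a time:
  Start: x ≡ 1 (mod 8).
  Combine with x ≡ 2 (mod 13); new modulus lcm = 104.
    Write x = 1 + 8·t and substitute into x ≡ 2 (mod 13): 8·t ≡ 2 − 1 = 1 (mod 13).
    The inverse of 8 mod 13 is 5 (since 8·5 = 40 = 3·13 + 1), so t ≡ 5·1 = 5 ≡ 5 (mod 13).
    Then x = 1 + 8·5 = 41, valid modulo lcm(8, 13) = 104: x ≡ 41 (mod 104).
  Combine with x ≡ 1 (mod 9); new modulus lcm = 936.
    Write x = 41 + 104·t and substitute into x ≡ 1 (mod 9): 104·t ≡ 1 − 41 = -40 (mod 9).
    Reduce coefficients mod 9: 5·t ≡ 5 (mod 9).
    The inverse of 5 mod 9 is 2 (since 5·2 = 10 = 1·9 + 1), so t ≡ 2·5 = 10 ≡ 1 (mod 9).
    Then x = 41 + 104·1 = 145, valid modulo lcm(104, 9) = 936: x ≡ 145 (mod 936).
  Combine with x ≡ 2 (mod 7); new modulus lcm = 6552.
    Write x = 145 + 936·t and substitute into x ≡ 2 (mod 7): 936·t ≡ 2 − 145 = -143 (mod 7).
    Reduce coefficients mod 7: 5·t ≡ 4 (mod 7).
    The inverse of 5 mod 7 is 3 (since 5·3 = 15 = 2·7 + 1), so t ≡ 3·4 = 12 ≡ 5 (mod 7).
    Then x = 145 + 936·5 = 4825, valid modulo lcm(936, 7) = 6552: x ≡ 4825 (mod 6552).
  Combine with x ≡ 8 (mod 11); new modulus lcm = 72072.
    Write x = 4825 + 6552·t and substitute into x ≡ 8 (mod 11): 6552·t ≡ 8 − 4825 = -4817 (mod 11).
    Reduce coefficients mod 11: 7·t ≡ 1 (mod 11).
    The inverse of 7 mod 11 is 8 (since 7·8 = 56 = 5·11 + 1), so t ≡ 8·1 = 8 ≡ 8 (mod 11).
    Then x = 4825 + 6552·8 = 57241, valid modulo lcm(6552, 11) = 72072: x ≡ 57241 (mod 72072).
Verify against each original: 57241 mod 8 = 1, 57241 mod 13 = 2, 57241 mod 9 = 1, 57241 mod 7 = 2, 57241 mod 11 = 8.

x ≡ 57241 (mod 72072).


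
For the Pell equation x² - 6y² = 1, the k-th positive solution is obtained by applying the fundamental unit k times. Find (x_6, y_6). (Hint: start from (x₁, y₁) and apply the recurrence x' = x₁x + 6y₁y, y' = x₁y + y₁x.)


Step 1: Find the fundamental solution (x₁, y₁) of x² - 6y² = 1.
  Expand √6 as a continued fraction. a₀ = ⌊√6⌋ = 2; iterate m_{k+1} = d_k·a_k − m_k, d_{k+1} = (6 − m_{k+1}²)/d_k, a_{k+1} = ⌊(a₀ + m_{k+1})/d_{k+1}⌋ (starting m₀ = 0, d₀ = 1), with convergents p_k = a_k·p_{k-1} + p_{k-2}, q_k = a_k·q_{k-1} + q_{k-2} (p₋₁ = 1, q₋₁ = 0):
  k = 0: a₀ = 2; p₀/q₀ = 2/1; p₀² − 6·q₀² = 4 − 6 = -2.
  k = 1: m = 2, d = 2, a = ⌊(2 + 2)/2⌋ = 2; p/q = (2·2 + 1)/(2·1 + 0) = 5/2; p² − 6·q² = 25 − 24 = 1.
  The first convergent with p² − 6·q² = 1 gives the fundamental solution (x₁, y₁) = (5, 2).
Step 2: Apply the recurrence (x_{n+1}, y_{n+1}) = (x₁x_n + 6y₁y_n, x₁y_n + y₁x_n) repeatedly.
  From (x_1, y_1) = (5, 2): x_2 = 5·5 + 6·2·2 = 49; y_2 = 5·2 + 2·5 = 20.
  From (x_2, y_2) = (49, 20): x_3 = 5·49 + 6·2·20 = 485; y_3 = 5·20 + 2·49 = 198.
  From (x_3, y_3) = (485, 198): x_4 = 5·485 + 6·2·198 = 4801; y_4 = 5·198 + 2·485 = 1960.
  From (x_4, y_4) = (4801, 1960): x_5 = 5·4801 + 6·2·1960 = 47525; y_5 = 5·1960 + 2·4801 = 19402.
  From (x_5, y_5) = (47525, 19402): x_6 = 5·47525 + 6·2·19402 = 470449; y_6 = 5·19402 + 2·47525 = 192060.
Step 3: Verify x_6² - 6·y_6² = 221322261601 - 221322261600 = 1 (should be 1). ✓

(x_1, y_1) = (5, 2); (x_6, y_6) = (470449, 192060).


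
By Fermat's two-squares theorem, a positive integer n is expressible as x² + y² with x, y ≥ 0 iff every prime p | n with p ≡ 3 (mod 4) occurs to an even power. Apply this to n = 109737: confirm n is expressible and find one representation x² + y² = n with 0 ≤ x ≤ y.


Step 1: Factor n = 109737 = 3^2 · 89 · 137.
Step 2: Check the mod-4 condition on each prime factor: 3 ≡ 3 (mod 4), exponent 2 (must be even); 89 ≡ 1 (mod 4), exponent 1; 137 ≡ 1 (mod 4), exponent 1.
All primes ≡ 3 (mod 4) appear to even exponent (or don't appear), so by the two-squares theorem n IS expressible as a sum of two squares.
Step 3: Build a representation. Group n = k² · m with k = 3 and m = 89 · 137 = 12193 (a product of primes ≡ 1 (mod 4)); a representation of m scales to one of n via (k·x)² + (k·y)² = k²(x² + y²). Each prime p ≡ 1 (mod 4) is itself a sum of two squares; find a² by testing p − a² for a perfect square:
  89: 89 − 1² = 88, 89 − 2² = 85, 89 − 3² = 80, 89 − 4² = 73, 89 − 5² = 64 = 8² ⇒ 89 = 5² + 8².
  137: 137 − 1² = 136, 137 − 2² = 133, 137 − 3² = 128, 137 − 4² = 121 = 11² ⇒ 137 = 4² + 11².
  Combine using the Brahmagupta–Fibonacci identity (a² + b²)(c² + d²) = (ac − bd)² + (ad + bc)² = (ac + bd)² + (ad − bc)²:
  89 · 137 = 12193: from (5² + 8²)(4² + 11²), take (5·4 − 8·11, 5·11 + 8·4) = (20 − 88, 55 + 32) = (-68, 87); dropping signs (only squares matter) gives (68, 87); check 68² + 87² = 4624 + 7569 = 12193 ✓.
  Scale by k = 3: (3·68, 3·87) = (204, 261).
Step 4: Order so x ≤ y and verify: 204² + 261² = 41616 + 68121 = 109737 = n. ✓

n = 109737 = 204² + 261² (one valid representation with x ≤ y).


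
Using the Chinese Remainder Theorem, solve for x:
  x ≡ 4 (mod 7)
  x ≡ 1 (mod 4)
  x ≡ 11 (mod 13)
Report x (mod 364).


Moduli 7, 4, 13 are pairwise coprime; by CRT there is a unique solution modulo M = 7 · 4 · 13 = 364.
Solve pairwise, accumulating the modulus:
  Start with x ≡ 4 (mod 7).
  Combine with x ≡ 1 (mod 4): since gcd(7, 4) = 1, we get a unique residue mod 28.
    Write x = 4 + 7·t and substitute into x ≡ 1 (mod 4): 7·t ≡ 1 − 4 = -3 (mod 4).
    Reduce coefficients mod 4: 3·t ≡ 1 (mod 4).
    The inverse of 3 mod 4 is 3 (since 3·3 = 9 = 2·4 + 1), so t ≡ 3·1 = 3 ≡ 3 (mod 4).
    Then x = 4 + 7·3 = 25, valid modulo lcm(7, 4) = 28: x ≡ 25 (mod 28).
  Combine with x ≡ 11 (mod 13): since gcd(28, 13) = 1, we get a unique residue mod 364.
    Write x = 25 + 28·t and substitute into x ≡ 11 (mod 13): 28·t ≡ 11 − 25 = -14 (mod 13).
    Reduce coefficients mod 13: 2·t ≡ 12 (mod 13).
    The inverse of 2 mod 13 is 7 (since 2·7 = 14 = 1·13 + 1), so t ≡ 7·12 = 84 ≡ 6 (mod 13).
    Then x = 25 + 28·6 = 193, valid modulo lcm(28, 13) = 364: x ≡ 193 (mod 364).
Verify: 193 mod 7 = 4 ✓, 193 mod 4 = 1 ✓, 193 mod 13 = 11 ✓.

x ≡ 193 (mod 364).


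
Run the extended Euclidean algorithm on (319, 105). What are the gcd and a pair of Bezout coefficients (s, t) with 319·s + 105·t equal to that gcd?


Euclidean algorithm on (319, 105) — divide until remainder is 0:
  319 = 3 · 105 + 4
  105 = 26 · 4 + 1
  4 = 4 · 1 + 0
gcd(319, 105) = 1.
Track Bezout coefficients alongside the remainders: start with r₀ = 319 = a·1 + b·0 (s = 1, t = 0) and r₁ = 105 = a·0 + b·1 (s = 0, t = 1); each new remainder r_{k+1} = r_{k-1} − q_k·r_k inherits s_{k+1} = s_{k-1} − q_k·s_k, t_{k+1} = t_{k-1} − q_k·t_k, so r_k = a·s_k + b·t_k at every step:
  q = 3: r = 4, s = 1 − 3·0 = 1, t = 0 − 3·1 = -3  (check: 319·1 + 105·(-3) = 4)
  q = 26: r = 1, s = 0 − 26·1 = -26, t = 1 − 26·(-3) = 79  (check: 319·(-26) + 105·79 = 1)
The row with r = 1 (the gcd) gives the Bezout coefficients s = -26, t = 79.
Result: 319 · (-26) + 105 · (79) = 1.

gcd(319, 105) = 1; s = -26, t = 79 (check: 319·(-26) + 105·79 = 1).


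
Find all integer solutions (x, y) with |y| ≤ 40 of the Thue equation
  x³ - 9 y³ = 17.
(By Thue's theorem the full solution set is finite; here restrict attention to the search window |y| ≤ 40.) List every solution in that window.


The equation is x³ - 9y³ = 17. For fixed y, x³ = 9·y³ + 17, so a solution requires the RHS to be a perfect cube.
Strategy: iterate y from -40 to 40, compute RHS = 9·y³ + 17, and check whether it is a (positive or negative) perfect cube.
Check small values of y:
  y = 0: RHS = 17 is not a perfect cube.
  y = 1: RHS = 26 is not a perfect cube.
  y = -1: RHS = 8 = (2)³ ⇒ x = 2 works.
  y = 2: RHS = 89 is not a perfect cube.
  y = -2: RHS = -55 is not a perfect cube.
  y = 3: RHS = 260 is not a perfect cube.
  y = -3: RHS = -226 is not a perfect cube.
Continuing, at y = -25: RHS = -140608 = (-52)³ ⇒ x = -52 works.
Searching the remaining y in |y| ≤ 40 finds no further solutions.
Collected solutions: (2, -1), (-52, -25).

Solutions (with |y| ≤ 40): (2, -1), (-52, -25).


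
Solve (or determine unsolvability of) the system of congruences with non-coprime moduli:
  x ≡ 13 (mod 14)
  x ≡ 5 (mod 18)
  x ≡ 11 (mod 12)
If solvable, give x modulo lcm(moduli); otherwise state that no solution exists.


Moduli 14, 18, 12 are not pairwise coprime, so CRT works modulo lcm(m_i) when all pairwise compatibility conditions hold.
Pairwise compatibility: gcd(m_i, m_j) must divide a_i - a_j for every pair.
Merge one congruence at a time:
  Start: x ≡ 13 (mod 14).
  Combine with x ≡ 5 (mod 18): gcd(14, 18) = 2; 5 - 13 = -8, which IS divisible by 2, so compatible.
    Write x = 13 + 14·t and substitute into x ≡ 5 (mod 18): 14·t ≡ 5 − 13 = -8 (mod 18).
    Divide the congruence (and modulus) by g = 2: 7·t ≡ -4 (mod 9).
    Reduce coefficients mod 9: 7·t ≡ 5 (mod 9).
    The inverse of 7 mod 9 is 4 (since 7·4 = 28 = 3·9 + 1), so t ≡ 4·5 = 20 ≡ 2 (mod 9).
    Then x = 13 + 14·2 = 41, valid modulo lcm(14, 18) = 126: x ≡ 41 (mod 126).
  Combine with x ≡ 11 (mod 12): gcd(126, 12) = 6; 11 - 41 = -30, which IS divisible by 6, so compatible.
    Write x = 41 + 126·t and substitute into x ≡ 11 (mod 12): 126·t ≡ 11 − 41 = -30 (mod 12).
    Divide the congruence (and modulus) by g = 6: 21·t ≡ -5 (mod 2).
    Reduce coefficients mod 2: 1·t ≡ 1 (mod 2).
    So t ≡ 1 (mod 2).
    Then x = 41 + 126·1 = 167, valid modulo lcm(126, 12) = 252: x ≡ 167 (mod 252).
Verify: 167 mod 14 = 13, 167 mod 18 = 5, 167 mod 12 = 11.

x ≡ 167 (mod 252).


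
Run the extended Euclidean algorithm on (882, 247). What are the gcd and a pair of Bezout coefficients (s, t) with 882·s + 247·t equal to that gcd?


Euclidean algorithm on (882, 247) — divide until remainder is 0:
  882 = 3 · 247 + 141
  247 = 1 · 141 + 106
  141 = 1 · 106 + 35
  106 = 3 · 35 + 1
  35 = 35 · 1 + 0
gcd(882, 247) = 1.
Track Bezout coefficients alongside the remainders: start with r₀ = 882 = a·1 + b·0 (s = 1, t = 0) and r₁ = 247 = a·0 + b·1 (s = 0, t = 1); each new remainder r_{k+1} = r_{k-1} − q_k·r_k inherits s_{k+1} = s_{k-1} − q_k·s_k, t_{k+1} = t_{k-1} − q_k·t_k, so r_k = a·s_k + b·t_k at every step:
  q = 3: r = 141, s = 1 − 3·0 = 1, t = 0 − 3·1 = -3  (check: 882·1 + 247·(-3) = 141)
  q = 1: r = 106, s = 0 − 1·1 = -1, t = 1 − 1·(-3) = 4  (check: 882·(-1) + 247·4 = 106)
  q = 1: r = 35, s = 1 − 1·(-1) = 2, t = -3 − 1·4 = -7  (check: 882·2 + 247·(-7) = 35)
  q = 3: r = 1, s = -1 − 3·2 = -7, t = 4 − 3·(-7) = 25  (check: 882·(-7) + 247·25 = 1)
The row with r = 1 (the gcd) gives the Bezout coefficients s = -7, t = 25.
Result: 882 · (-7) + 247 · (25) = 1.

gcd(882, 247) = 1; s = -7, t = 25 (check: 882·(-7) + 247·25 = 1).


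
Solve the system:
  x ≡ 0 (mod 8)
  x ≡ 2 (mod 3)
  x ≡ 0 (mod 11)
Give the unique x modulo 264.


Moduli 8, 3, 11 are pairwise coprime; by CRT there is a unique solution modulo M = 8 · 3 · 11 = 264.
Solve pairwise, accumulating the modulus:
  Start with x ≡ 0 (mod 8).
  Combine with x ≡ 2 (mod 3): since gcd(8, 3) = 1, we get a unique residue mod 24.
    Write x = 0 + 8·t and substitute into x ≡ 2 (mod 3): 8·t ≡ 2 − 0 = 2 (mod 3).
    Reduce coefficients mod 3: 2·t ≡ 2 (mod 3).
    The inverse of 2 mod 3 is 2 (since 2·2 = 4 = 1·3 + 1), so t ≡ 2·2 = 4 ≡ 1 (mod 3).
    Then x = 0 + 8·1 = 8, valid modulo lcm(8, 3) = 24: x ≡ 8 (mod 24).
  Combine with x ≡ 0 (mod 11): since gcd(24, 11) = 1, we get a unique residue mod 264.
    Write x = 8 + 24·t and substitute into x ≡ 0 (mod 11): 24·t ≡ 0 − 8 = -8 (mod 11).
    Reduce coefficients mod 11: 2·t ≡ 3 (mod 11).
    The inverse of 2 mod 11 is 6 (since 2·6 = 12 = 1·11 + 1), so t ≡ 6·3 = 18 ≡ 7 (mod 11).
    Then x = 8 + 24·7 = 176, valid modulo lcm(24, 11) = 264: x ≡ 176 (mod 264).
Verify: 176 mod 8 = 0 ✓, 176 mod 3 = 2 ✓, 176 mod 11 = 0 ✓.

x ≡ 176 (mod 264).
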